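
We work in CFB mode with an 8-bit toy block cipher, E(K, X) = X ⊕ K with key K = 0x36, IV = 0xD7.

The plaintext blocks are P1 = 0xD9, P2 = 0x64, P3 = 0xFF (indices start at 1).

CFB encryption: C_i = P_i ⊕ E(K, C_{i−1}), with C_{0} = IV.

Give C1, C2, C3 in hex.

C1: E(K, 0xD7) = 0xE1; 0xD9 ⊕ 0xE1 = 0x38.
C2: E(K, 0x38) = 0x0E; 0x64 ⊕ 0x0E = 0x6A.
C3: E(K, 0x6A) = 0x5C; 0xFF ⊕ 0x5C = 0xA3.

C1 = 0x38, C2 = 0x6A, C3 = 0xA3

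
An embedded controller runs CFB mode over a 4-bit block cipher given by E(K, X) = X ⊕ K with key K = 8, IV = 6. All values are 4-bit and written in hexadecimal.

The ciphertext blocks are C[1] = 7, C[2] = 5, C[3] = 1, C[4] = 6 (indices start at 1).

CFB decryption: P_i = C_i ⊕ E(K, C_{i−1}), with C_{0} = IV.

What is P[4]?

P[4]: E(K, 1) = 9; 6 ⊕ 9 = F.

P[4] = F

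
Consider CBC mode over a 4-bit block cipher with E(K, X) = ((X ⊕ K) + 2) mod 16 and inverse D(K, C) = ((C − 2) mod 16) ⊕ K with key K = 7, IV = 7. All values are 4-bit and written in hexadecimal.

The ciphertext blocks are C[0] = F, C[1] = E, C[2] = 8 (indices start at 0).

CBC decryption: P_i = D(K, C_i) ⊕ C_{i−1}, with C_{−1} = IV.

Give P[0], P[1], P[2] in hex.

P[0] = D, P[1] = 4, P[2] = F

P[0]: D(K, F) = A; A ⊕ 7 = D.
P[1]: D(K, E) = B; B ⊕ F = 4.
P[2]: D(K, 8) = 1; 1 ⊕ E = F.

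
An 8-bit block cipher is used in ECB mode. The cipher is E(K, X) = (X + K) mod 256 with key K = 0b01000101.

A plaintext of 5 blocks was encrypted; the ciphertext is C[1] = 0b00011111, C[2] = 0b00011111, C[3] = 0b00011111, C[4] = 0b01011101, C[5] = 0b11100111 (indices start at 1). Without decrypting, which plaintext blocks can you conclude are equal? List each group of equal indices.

ECB encrypts each block independently with the same key, so equal ciphertext blocks imply equal plaintext blocks.
C[1] = C[2] = C[3] = 0b00011111, so P[1] = P[2] = P[3].

P[1] = P[2] = P[3]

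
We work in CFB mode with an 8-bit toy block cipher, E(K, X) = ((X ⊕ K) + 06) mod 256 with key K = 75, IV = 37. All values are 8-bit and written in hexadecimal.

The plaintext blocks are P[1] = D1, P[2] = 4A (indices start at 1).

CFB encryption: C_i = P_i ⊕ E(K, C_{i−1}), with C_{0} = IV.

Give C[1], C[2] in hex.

C[1]: E(K, 37) = 48; D1 ⊕ 48 = 99.
C[2]: E(K, 99) = F2; 4A ⊕ F2 = B8.

C[1] = 99, C[2] = B8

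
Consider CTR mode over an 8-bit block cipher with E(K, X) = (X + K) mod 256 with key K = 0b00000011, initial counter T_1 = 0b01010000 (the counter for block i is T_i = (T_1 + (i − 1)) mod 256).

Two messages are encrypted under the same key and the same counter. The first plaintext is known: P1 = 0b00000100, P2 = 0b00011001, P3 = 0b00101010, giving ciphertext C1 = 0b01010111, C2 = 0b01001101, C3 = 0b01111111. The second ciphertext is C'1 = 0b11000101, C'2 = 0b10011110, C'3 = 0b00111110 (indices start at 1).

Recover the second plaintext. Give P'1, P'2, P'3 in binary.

P'1 = 0b10010110, P'2 = 0b11001010, P'3 = 0b01101011

In CTR with a reused counter, both messages share the same keystream S_i, so C_i ⊕ C'_i = P_i ⊕ P'_i and thus P'_i = P_i ⊕ C_i ⊕ C'_i.
P'1: 0b00000100 ⊕ 0b01010111 ⊕ 0b11000101 = 0b10010110.
P'2: 0b00011001 ⊕ 0b01001101 ⊕ 0b10011110 = 0b11001010.
P'3: 0b00101010 ⊕ 0b01111111 ⊕ 0b00111110 = 0b01101011.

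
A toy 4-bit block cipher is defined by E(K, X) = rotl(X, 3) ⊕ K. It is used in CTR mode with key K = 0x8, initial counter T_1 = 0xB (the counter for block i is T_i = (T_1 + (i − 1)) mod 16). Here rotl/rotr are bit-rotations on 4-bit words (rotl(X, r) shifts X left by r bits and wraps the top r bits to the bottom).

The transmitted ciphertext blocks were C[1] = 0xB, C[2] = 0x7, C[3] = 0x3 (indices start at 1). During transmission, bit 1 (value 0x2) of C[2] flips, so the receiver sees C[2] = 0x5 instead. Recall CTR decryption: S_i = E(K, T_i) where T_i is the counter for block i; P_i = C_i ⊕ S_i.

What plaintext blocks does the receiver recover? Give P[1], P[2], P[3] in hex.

P[1] = 0xE, P[2] = 0xB, P[3] = 0x5

Only C[2] changed, to 0x5. In CTR, a change in C_i flips the same bit in P_i only; the keystream is unaffected. Decrypting the received ciphertext:
P[1]: T = 0xB, S = E(K, T) = 0x5; 0xB ⊕ 0x5 = 0xE.
P[2]: T = 0xC, S = E(K, T) = 0xE; 0x5 ⊕ 0xE = 0xB.
P[3]: T = 0xD, S = E(K, T) = 0x6; 0x3 ⊕ 0x6 = 0x5.
Blocks that differ from the original plaintext: P[2].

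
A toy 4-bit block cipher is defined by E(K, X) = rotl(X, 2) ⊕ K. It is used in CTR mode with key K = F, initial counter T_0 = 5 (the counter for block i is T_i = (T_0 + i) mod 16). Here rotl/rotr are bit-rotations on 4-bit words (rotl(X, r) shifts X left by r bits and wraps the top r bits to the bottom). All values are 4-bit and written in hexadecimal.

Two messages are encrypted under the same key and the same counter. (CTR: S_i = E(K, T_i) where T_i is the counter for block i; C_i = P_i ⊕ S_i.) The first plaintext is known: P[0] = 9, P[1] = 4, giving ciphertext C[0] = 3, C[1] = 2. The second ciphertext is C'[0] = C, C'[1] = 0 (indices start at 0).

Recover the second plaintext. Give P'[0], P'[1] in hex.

In CTR with a reused counter, both messages share the same keystream S_i, so C_i ⊕ C'_i = P_i ⊕ P'_i and thus P'_i = P_i ⊕ C_i ⊕ C'_i.
P'[0]: 9 ⊕ 3 ⊕ C = 6.
P'[1]: 4 ⊕ 2 ⊕ 0 = 6.

P'[0] = 6, P'[1] = 6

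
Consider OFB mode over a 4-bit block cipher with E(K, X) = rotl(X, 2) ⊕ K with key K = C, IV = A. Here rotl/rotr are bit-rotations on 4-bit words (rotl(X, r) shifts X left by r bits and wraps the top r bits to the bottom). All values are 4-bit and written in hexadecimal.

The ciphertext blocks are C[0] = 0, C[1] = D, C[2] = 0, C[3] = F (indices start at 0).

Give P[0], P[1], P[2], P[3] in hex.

P[0] = 6, P[1] = 8, P[2] = 9, P[3] = 5

OFB decryption: S_i = E(K, S_{i−1}) with S_{−1} = IV; P_i = C_i ⊕ S_i.
P[0]: S = E(K, A) = 6; 0 ⊕ 6 = 6.
P[1]: S = E(K, 6) = 5; D ⊕ 5 = 8.
P[2]: S = E(K, 5) = 9; 0 ⊕ 9 = 9.
P[3]: S = E(K, 9) = A; F ⊕ A = 5.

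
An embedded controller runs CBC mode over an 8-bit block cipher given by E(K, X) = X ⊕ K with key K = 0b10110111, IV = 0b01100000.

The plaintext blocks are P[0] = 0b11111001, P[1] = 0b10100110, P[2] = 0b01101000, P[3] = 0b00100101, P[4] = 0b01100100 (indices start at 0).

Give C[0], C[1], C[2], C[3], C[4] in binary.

CBC encryption: C_i = E(K, P_i ⊕ C_{i−1}), with C_{−1} = IV.
C[0]: P[0] ⊕ 0b01100000 = 0b10011001; E(K, 0b10011001) = 0b00101110.
C[1]: P[1] ⊕ 0b00101110 = 0b10001000; E(K, 0b10001000) = 0b00111111.
C[2]: P[2] ⊕ 0b00111111 = 0b01010111; E(K, 0b01010111) = 0b11100000.
C[3]: P[3] ⊕ 0b11100000 = 0b11000101; E(K, 0b11000101) = 0b01110010.
C[4]: P[4] ⊕ 0b01110010 = 0b00010110; E(K, 0b00010110) = 0b10100001.

C[0] = 0b00101110, C[1] = 0b00111111, C[2] = 0b11100000, C[3] = 0b01110010, C[4] = 0b10100001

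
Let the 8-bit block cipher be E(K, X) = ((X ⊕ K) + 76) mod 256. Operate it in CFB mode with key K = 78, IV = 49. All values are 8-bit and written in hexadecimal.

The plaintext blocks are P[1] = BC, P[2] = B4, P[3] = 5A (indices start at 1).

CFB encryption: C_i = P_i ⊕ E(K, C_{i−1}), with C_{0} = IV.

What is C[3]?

C[1]: E(K, 49) = A7; BC ⊕ A7 = 1B.
C[2]: E(K, 1B) = D9; B4 ⊕ D9 = 6D.
C[3]: E(K, 6D) = 8B; 5A ⊕ 8B = D1.

C[3] = D1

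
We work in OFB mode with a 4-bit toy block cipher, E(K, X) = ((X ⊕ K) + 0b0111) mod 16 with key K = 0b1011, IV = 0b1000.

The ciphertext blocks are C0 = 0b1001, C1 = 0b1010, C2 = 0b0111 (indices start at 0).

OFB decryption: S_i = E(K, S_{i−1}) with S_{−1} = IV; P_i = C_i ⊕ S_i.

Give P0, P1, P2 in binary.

P0 = 0b0011, P1 = 0b0010, P2 = 0b1101

P0: S = E(K, 0b1000) = 0b1010; 0b1001 ⊕ 0b1010 = 0b0011.
P1: S = E(K, 0b1010) = 0b1000; 0b1010 ⊕ 0b1000 = 0b0010.
P2: S = E(K, 0b1000) = 0b1010; 0b0111 ⊕ 0b1010 = 0b1101.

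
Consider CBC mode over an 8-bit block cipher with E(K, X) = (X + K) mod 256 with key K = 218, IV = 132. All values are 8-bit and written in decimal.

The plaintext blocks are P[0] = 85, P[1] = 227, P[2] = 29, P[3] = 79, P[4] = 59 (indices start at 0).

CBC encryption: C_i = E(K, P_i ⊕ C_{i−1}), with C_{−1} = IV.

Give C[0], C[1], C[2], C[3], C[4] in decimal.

C[0] = 171, C[1] = 34, C[2] = 25, C[3] = 48, C[4] = 229

C[0]: P[0] ⊕ 132 = 209; E(K, 209) = 171.
C[1]: P[1] ⊕ 171 = 72; E(K, 72) = 34.
C[2]: P[2] ⊕ 34 = 63; E(K, 63) = 25.
C[3]: P[3] ⊕ 25 = 86; E(K, 86) = 48.
C[4]: P[4] ⊕ 48 = 11; E(K, 11) = 229.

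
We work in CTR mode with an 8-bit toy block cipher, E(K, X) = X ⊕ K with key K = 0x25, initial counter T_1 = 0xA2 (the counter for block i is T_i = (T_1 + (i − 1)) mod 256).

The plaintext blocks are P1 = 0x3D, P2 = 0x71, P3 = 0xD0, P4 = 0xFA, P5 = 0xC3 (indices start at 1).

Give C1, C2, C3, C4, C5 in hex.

C1 = 0xBA, C2 = 0xF7, C3 = 0x51, C4 = 0x7A, C5 = 0x40

CTR encryption: S_i = E(K, T_i) where T_i is the counter for block i; C_i = P_i ⊕ S_i.
C1: T = 0xA2, S = E(K, T) = 0x87; 0x3D ⊕ 0x87 = 0xBA.
C2: T = 0xA3, S = E(K, T) = 0x86; 0x71 ⊕ 0x86 = 0xF7.
C3: T = 0xA4, S = E(K, T) = 0x81; 0xD0 ⊕ 0x81 = 0x51.
C4: T = 0xA5, S = E(K, T) = 0x80; 0xFA ⊕ 0x80 = 0x7A.
C5: T = 0xA6, S = E(K, T) = 0x83; 0xC3 ⊕ 0x83 = 0x40.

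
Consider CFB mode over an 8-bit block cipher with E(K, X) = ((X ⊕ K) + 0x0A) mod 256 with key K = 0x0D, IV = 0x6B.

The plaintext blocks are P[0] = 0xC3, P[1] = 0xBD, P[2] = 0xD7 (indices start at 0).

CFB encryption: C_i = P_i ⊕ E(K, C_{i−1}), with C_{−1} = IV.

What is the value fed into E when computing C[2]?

C[0]: E(K, 0x6B) = 0x70; 0xC3 ⊕ 0x70 = 0xB3.
C[1]: E(K, 0xB3) = 0xC8; 0xBD ⊕ 0xC8 = 0x75.
C[2]: E(K, 0x75) = 0x82; 0xD7 ⊕ 0x82 = 0x55.
So the input to E for block [2] is 0x75.

0x75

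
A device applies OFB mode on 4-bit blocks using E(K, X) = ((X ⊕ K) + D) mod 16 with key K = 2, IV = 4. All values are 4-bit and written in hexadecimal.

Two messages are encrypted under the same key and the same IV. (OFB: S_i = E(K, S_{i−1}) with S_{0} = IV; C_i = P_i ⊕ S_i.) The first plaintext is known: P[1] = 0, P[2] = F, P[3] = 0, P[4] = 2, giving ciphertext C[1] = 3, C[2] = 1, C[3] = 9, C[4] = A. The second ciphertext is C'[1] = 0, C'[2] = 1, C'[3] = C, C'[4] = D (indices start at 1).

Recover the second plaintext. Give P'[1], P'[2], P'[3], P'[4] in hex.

In OFB with a reused IV, both messages share the same keystream S_i, so C_i ⊕ C'_i = P_i ⊕ P'_i and thus P'_i = P_i ⊕ C_i ⊕ C'_i.
P'[1]: 0 ⊕ 3 ⊕ 0 = 3.
P'[2]: F ⊕ 1 ⊕ 1 = F.
P'[3]: 0 ⊕ 9 ⊕ C = 5.
P'[4]: 2 ⊕ A ⊕ D = 5.

P'[1] = 3, P'[2] = F, P'[3] = 5, P'[4] = 5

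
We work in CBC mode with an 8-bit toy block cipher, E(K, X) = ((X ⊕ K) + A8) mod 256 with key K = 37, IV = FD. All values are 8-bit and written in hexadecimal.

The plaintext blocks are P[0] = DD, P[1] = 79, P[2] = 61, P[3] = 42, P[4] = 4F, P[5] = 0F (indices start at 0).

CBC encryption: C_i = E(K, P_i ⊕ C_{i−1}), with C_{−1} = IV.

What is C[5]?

C[5] = EA

C[0]: P[0] ⊕ FD = 20; E(K, 20) = BF.
C[1]: P[1] ⊕ BF = C6; E(K, C6) = 99.
C[2]: P[2] ⊕ 99 = F8; E(K, F8) = 77.
C[3]: P[3] ⊕ 77 = 35; E(K, 35) = AA.
C[4]: P[4] ⊕ AA = E5; E(K, E5) = 7A.
C[5]: P[5] ⊕ 7A = 75; E(K, 75) = EA.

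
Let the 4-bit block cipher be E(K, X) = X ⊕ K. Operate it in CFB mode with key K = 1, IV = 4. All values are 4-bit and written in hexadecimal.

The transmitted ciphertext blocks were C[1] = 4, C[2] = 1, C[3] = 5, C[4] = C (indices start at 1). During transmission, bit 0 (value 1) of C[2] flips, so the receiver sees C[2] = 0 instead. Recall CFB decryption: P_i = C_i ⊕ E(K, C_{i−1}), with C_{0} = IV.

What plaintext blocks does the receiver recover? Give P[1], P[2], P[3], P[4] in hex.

Only C[2] changed, to 0. In CFB, a change in C_i flips the same bit in P_i and garbles P_{i+1}. Decrypting the received ciphertext:
P[1]: E(K, 4) = 5; 4 ⊕ 5 = 1.
P[2]: E(K, 4) = 5; 0 ⊕ 5 = 5.
P[3]: E(K, 0) = 1; 5 ⊕ 1 = 4.
P[4]: E(K, 5) = 4; C ⊕ 4 = 8.
Blocks that differ from the original plaintext: P[2], P[3].

P[1] = 1, P[2] = 5, P[3] = 4, P[4] = 8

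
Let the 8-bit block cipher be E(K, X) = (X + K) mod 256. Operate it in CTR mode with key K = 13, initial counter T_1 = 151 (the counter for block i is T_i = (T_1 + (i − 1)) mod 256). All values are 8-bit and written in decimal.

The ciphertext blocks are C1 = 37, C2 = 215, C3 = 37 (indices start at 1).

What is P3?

CTR decryption: S_i = E(K, T_i) where T_i is the counter for block i; P_i = C_i ⊕ S_i.
P3: T = 153, S = E(K, T) = 166; 37 ⊕ 166 = 131.

P3 = 131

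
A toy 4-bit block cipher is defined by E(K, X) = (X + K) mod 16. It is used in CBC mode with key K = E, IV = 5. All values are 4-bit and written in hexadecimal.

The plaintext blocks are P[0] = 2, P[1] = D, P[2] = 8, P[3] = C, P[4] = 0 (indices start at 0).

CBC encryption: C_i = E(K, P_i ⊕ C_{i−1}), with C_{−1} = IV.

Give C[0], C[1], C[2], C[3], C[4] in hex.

C[0] = 5, C[1] = 6, C[2] = C, C[3] = E, C[4] = C

C[0]: P[0] ⊕ 5 = 7; E(K, 7) = 5.
C[1]: P[1] ⊕ 5 = 8; E(K, 8) = 6.
C[2]: P[2] ⊕ 6 = E; E(K, E) = C.
C[3]: P[3] ⊕ C = 0; E(K, 0) = E.
C[4]: P[4] ⊕ E = E; E(K, E) = C.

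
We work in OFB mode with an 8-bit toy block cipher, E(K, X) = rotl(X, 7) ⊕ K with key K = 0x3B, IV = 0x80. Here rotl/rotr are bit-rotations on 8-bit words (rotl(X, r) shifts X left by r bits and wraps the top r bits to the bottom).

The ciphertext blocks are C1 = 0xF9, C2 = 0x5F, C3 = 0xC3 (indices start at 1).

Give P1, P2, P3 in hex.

OFB decryption: S_i = E(K, S_{i−1}) with S_{0} = IV; P_i = C_i ⊕ S_i.
P1: S = E(K, 0x80) = 0x7B; 0xF9 ⊕ 0x7B = 0x82.
P2: S = E(K, 0x7B) = 0x86; 0x5F ⊕ 0x86 = 0xD9.
P3: S = E(K, 0x86) = 0x78; 0xC3 ⊕ 0x78 = 0xBB.

P1 = 0x82, P2 = 0xD9, P3 = 0xBB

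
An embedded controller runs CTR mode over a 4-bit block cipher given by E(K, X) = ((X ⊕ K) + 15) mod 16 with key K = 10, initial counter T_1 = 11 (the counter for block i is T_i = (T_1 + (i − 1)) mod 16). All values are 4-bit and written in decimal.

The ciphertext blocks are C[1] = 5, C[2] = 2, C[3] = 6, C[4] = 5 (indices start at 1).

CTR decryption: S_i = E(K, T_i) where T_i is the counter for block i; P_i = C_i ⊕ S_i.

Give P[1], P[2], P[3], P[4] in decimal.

P[1]: T = 11, S = E(K, T) = 0; 5 ⊕ 0 = 5.
P[2]: T = 12, S = E(K, T) = 5; 2 ⊕ 5 = 7.
P[3]: T = 13, S = E(K, T) = 6; 6 ⊕ 6 = 0.
P[4]: T = 14, S = E(K, T) = 3; 5 ⊕ 3 = 6.

P[1] = 5, P[2] = 7, P[3] = 0, P[4] = 6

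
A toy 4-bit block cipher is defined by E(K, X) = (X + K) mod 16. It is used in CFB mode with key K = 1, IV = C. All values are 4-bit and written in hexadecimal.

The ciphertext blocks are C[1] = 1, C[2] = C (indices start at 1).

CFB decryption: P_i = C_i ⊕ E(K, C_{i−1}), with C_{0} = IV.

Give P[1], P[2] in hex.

P[1]: E(K, C) = D; 1 ⊕ D = C.
P[2]: E(K, 1) = 2; C ⊕ 2 = E.

P[1] = C, P[2] = E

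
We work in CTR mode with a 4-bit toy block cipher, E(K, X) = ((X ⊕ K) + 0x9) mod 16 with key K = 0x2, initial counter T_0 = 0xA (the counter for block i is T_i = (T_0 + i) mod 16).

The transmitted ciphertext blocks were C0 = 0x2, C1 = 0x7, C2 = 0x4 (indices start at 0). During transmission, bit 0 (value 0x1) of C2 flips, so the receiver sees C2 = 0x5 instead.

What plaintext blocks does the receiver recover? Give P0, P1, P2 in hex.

CTR decryption: S_i = E(K, T_i) where T_i is the counter for block i; P_i = C_i ⊕ S_i.
Only C2 changed, to 0x5. In CTR, a change in C_i flips the same bit in P_i only; the keystream is unaffected. Decrypting the received ciphertext:
P0: T = 0xA, S = E(K, T) = 0x1; 0x2 ⊕ 0x1 = 0x3.
P1: T = 0xB, S = E(K, T) = 0x2; 0x7 ⊕ 0x2 = 0x5.
P2: T = 0xC, S = E(K, T) = 0x7; 0x5 ⊕ 0x7 = 0x2.
Blocks that differ from the original plaintext: P2.

P0 = 0x3, P1 = 0x5, P2 = 0x2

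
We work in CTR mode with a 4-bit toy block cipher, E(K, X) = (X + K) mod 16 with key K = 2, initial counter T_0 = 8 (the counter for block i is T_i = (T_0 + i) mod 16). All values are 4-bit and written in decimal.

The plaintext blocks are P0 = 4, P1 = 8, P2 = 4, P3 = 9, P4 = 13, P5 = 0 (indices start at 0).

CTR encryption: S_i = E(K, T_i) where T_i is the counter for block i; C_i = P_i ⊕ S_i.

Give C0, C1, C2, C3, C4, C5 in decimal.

C0: T = 8, S = E(K, T) = 10; 4 ⊕ 10 = 14.
C1: T = 9, S = E(K, T) = 11; 8 ⊕ 11 = 3.
C2: T = 10, S = E(K, T) = 12; 4 ⊕ 12 = 8.
C3: T = 11, S = E(K, T) = 13; 9 ⊕ 13 = 4.
C4: T = 12, S = E(K, T) = 14; 13 ⊕ 14 = 3.
C5: T = 13, S = E(K, T) = 15; 0 ⊕ 15 = 15.

C0 = 14, C1 = 3, C2 = 8, C3 = 4, C4 = 3, C5 = 15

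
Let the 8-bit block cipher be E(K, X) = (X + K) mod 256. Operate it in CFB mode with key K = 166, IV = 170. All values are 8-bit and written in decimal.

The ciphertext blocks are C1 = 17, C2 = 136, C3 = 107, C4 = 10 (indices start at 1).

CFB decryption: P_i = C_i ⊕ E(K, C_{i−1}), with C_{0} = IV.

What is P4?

P4: E(K, 107) = 17; 10 ⊕ 17 = 27.

P4 = 27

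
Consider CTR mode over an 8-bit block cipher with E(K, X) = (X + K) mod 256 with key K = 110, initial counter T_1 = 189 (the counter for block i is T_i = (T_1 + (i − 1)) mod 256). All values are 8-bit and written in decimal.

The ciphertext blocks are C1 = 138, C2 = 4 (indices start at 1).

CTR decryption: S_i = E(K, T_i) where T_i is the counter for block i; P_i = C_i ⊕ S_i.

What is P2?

P2 = 40

P2: T = 190, S = E(K, T) = 44; 4 ⊕ 44 = 40.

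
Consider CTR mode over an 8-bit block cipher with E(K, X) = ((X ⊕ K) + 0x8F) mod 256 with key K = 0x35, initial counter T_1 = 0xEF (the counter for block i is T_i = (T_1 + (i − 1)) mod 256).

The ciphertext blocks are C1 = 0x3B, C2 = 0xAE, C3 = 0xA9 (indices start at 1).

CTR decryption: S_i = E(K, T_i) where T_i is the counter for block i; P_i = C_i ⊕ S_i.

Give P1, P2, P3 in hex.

P1: T = 0xEF, S = E(K, T) = 0x69; 0x3B ⊕ 0x69 = 0x52.
P2: T = 0xF0, S = E(K, T) = 0x54; 0xAE ⊕ 0x54 = 0xFA.
P3: T = 0xF1, S = E(K, T) = 0x53; 0xA9 ⊕ 0x53 = 0xFA.

P1 = 0x52, P2 = 0xFA, P3 = 0xFA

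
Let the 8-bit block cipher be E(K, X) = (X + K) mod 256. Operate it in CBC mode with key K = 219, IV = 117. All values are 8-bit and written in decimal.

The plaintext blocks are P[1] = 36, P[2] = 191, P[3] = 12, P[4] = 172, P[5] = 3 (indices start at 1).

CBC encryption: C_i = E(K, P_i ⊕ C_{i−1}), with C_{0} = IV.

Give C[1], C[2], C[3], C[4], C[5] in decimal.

C[1]: P[1] ⊕ 117 = 81; E(K, 81) = 44.
C[2]: P[2] ⊕ 44 = 147; E(K, 147) = 110.
C[3]: P[3] ⊕ 110 = 98; E(K, 98) = 61.
C[4]: P[4] ⊕ 61 = 145; E(K, 145) = 108.
C[5]: P[5] ⊕ 108 = 111; E(K, 111) = 74.

C[1] = 44, C[2] = 110, C[3] = 61, C[4] = 108, C[5] = 74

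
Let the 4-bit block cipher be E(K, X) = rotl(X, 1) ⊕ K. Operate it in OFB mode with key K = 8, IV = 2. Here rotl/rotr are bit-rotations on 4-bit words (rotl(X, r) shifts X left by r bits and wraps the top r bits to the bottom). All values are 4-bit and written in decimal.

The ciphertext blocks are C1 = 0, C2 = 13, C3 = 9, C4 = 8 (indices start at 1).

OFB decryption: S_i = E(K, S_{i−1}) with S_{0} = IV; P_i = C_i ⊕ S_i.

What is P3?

P3 = 3

P1: S = E(K, 2) = 12; 0 ⊕ 12 = 12.
P2: S = E(K, 12) = 1; 13 ⊕ 1 = 12.
P3: S = E(K, 1) = 10; 9 ⊕ 10 = 3.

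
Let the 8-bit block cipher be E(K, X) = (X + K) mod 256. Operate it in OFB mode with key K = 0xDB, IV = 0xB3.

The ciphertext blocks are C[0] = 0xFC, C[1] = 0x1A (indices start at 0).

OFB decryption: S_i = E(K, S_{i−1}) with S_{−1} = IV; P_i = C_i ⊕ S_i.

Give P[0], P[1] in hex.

P[0]: S = E(K, 0xB3) = 0x8E; 0xFC ⊕ 0x8E = 0x72.
P[1]: S = E(K, 0x8E) = 0x69; 0x1A ⊕ 0x69 = 0x73.

P[0] = 0x72, P[1] = 0x73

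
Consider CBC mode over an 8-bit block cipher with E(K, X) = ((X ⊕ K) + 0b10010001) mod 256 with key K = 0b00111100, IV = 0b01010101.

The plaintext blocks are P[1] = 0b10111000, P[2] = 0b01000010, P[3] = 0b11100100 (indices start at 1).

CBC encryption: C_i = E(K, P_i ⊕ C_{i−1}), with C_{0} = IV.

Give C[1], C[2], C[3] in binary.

C[1] = 0b01100010, C[2] = 0b10101101, C[3] = 0b00000110

C[1]: P[1] ⊕ 0b01010101 = 0b11101101; E(K, 0b11101101) = 0b01100010.
C[2]: P[2] ⊕ 0b01100010 = 0b00100000; E(K, 0b00100000) = 0b10101101.
C[3]: P[3] ⊕ 0b10101101 = 0b01001001; E(K, 0b01001001) = 0b00000110.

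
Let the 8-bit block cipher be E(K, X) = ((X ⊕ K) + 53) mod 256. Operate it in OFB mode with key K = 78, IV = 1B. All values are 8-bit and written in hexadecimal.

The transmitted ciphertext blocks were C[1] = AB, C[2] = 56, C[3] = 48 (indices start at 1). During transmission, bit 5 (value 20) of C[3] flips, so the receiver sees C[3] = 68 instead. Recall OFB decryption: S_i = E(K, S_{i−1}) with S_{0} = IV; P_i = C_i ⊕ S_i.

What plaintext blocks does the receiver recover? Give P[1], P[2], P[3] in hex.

P[1] = 1D, P[2] = 77, P[3] = C4

Only C[3] changed, to 68. In OFB, a change in C_i flips the same bit in P_i only; the keystream is unaffected. Decrypting the received ciphertext:
P[1]: S = E(K, 1B) = B6; AB ⊕ B6 = 1D.
P[2]: S = E(K, B6) = 21; 56 ⊕ 21 = 77.
P[3]: S = E(K, 21) = AC; 68 ⊕ AC = C4.
Blocks that differ from the original plaintext: P[3].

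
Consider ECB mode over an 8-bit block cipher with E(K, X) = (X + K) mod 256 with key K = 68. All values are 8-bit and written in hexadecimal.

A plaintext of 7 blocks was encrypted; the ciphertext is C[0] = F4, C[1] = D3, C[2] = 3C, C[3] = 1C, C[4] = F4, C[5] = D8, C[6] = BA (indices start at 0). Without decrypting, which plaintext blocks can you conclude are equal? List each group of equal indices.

P[0] = P[4]

ECB encrypts each block independently with the same key, so equal ciphertext blocks imply equal plaintext blocks.
C[0] = C[4] = F4, so P[0] = P[4].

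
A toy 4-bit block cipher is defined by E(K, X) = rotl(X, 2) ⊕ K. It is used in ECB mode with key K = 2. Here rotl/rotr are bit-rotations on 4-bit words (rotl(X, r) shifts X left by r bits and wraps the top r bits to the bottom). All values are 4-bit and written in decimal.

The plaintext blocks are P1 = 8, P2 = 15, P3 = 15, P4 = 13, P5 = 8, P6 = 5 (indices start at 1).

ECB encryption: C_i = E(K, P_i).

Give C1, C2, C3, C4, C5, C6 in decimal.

C1: E(K, 8) = 0.
C2: E(K, 15) = 13.
C3: E(K, 15) = 13.
C4: E(K, 13) = 5.
C5: E(K, 8) = 0.
C6: E(K, 5) = 7.

C1 = 0, C2 = 13, C3 = 13, C4 = 5, C5 = 0, C6 = 7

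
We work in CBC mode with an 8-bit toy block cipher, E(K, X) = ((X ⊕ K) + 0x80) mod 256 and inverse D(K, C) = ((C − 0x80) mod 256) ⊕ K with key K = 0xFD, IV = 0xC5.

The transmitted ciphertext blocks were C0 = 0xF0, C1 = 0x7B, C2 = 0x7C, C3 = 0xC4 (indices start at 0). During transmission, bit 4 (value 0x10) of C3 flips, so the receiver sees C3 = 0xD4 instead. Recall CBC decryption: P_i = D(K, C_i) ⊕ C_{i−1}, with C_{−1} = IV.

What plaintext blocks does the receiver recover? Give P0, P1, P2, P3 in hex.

Only C3 changed, to 0xD4. In CBC, a change in C_i garbles P_i and flips the same bit in P_{i+1}. Decrypting the received ciphertext:
P0: D(K, 0xF0) = 0x8D; 0x8D ⊕ 0xC5 = 0x48.
P1: D(K, 0x7B) = 0x06; 0x06 ⊕ 0xF0 = 0xF6.
P2: D(K, 0x7C) = 0x01; 0x01 ⊕ 0x7B = 0x7A.
P3: D(K, 0xD4) = 0xA9; 0xA9 ⊕ 0x7C = 0xD5.
Blocks that differ from the original plaintext: P3.

P0 = 0x48, P1 = 0xF6, P2 = 0x7A, P3 = 0xD5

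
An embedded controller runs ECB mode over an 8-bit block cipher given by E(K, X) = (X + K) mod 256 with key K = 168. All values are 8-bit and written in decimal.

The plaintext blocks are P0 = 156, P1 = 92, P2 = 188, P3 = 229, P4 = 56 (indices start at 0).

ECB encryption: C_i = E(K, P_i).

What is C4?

C4: E(K, 56) = 224.

C4 = 224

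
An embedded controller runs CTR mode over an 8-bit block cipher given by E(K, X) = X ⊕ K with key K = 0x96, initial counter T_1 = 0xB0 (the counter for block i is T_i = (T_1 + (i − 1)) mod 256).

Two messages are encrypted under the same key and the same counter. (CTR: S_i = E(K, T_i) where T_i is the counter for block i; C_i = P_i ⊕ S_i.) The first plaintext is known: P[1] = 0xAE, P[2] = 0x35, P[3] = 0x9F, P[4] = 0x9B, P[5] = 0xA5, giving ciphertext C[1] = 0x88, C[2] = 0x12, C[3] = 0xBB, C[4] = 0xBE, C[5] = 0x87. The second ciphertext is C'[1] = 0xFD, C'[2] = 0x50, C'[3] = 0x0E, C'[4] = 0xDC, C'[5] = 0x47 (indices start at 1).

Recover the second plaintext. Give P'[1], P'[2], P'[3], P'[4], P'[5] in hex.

P'[1] = 0xDB, P'[2] = 0x77, P'[3] = 0x2A, P'[4] = 0xF9, P'[5] = 0x65

In CTR with a reused counter, both messages share the same keystream S_i, so C_i ⊕ C'_i = P_i ⊕ P'_i and thus P'_i = P_i ⊕ C_i ⊕ C'_i.
P'[1]: 0xAE ⊕ 0x88 ⊕ 0xFD = 0xDB.
P'[2]: 0x35 ⊕ 0x12 ⊕ 0x50 = 0x77.
P'[3]: 0x9F ⊕ 0xBB ⊕ 0x0E = 0x2A.
P'[4]: 0x9B ⊕ 0xBE ⊕ 0xDC = 0xF9.
P'[5]: 0xA5 ⊕ 0x87 ⊕ 0x47 = 0x65.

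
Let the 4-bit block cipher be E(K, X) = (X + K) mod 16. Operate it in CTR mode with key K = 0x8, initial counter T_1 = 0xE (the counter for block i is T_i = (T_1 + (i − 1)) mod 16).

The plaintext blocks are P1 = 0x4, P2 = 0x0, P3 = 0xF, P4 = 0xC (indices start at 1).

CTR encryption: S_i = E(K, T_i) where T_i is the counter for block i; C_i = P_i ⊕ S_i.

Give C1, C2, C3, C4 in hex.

C1: T = 0xE, S = E(K, T) = 0x6; 0x4 ⊕ 0x6 = 0x2.
C2: T = 0xF, S = E(K, T) = 0x7; 0x0 ⊕ 0x7 = 0x7.
C3: T = 0x0, S = E(K, T) = 0x8; 0xF ⊕ 0x8 = 0x7.
C4: T = 0x1, S = E(K, T) = 0x9; 0xC ⊕ 0x9 = 0x5.

C1 = 0x2, C2 = 0x7, C3 = 0x7, C4 = 0x5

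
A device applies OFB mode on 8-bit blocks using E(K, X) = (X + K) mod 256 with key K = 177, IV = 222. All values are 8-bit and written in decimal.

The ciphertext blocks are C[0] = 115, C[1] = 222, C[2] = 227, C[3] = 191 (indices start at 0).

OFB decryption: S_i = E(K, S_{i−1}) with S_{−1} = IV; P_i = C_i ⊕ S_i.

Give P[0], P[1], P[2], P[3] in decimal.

P[0] = 252, P[1] = 158, P[2] = 18, P[3] = 29

P[0]: S = E(K, 222) = 143; 115 ⊕ 143 = 252.
P[1]: S = E(K, 143) = 64; 222 ⊕ 64 = 158.
P[2]: S = E(K, 64) = 241; 227 ⊕ 241 = 18.
P[3]: S = E(K, 241) = 162; 191 ⊕ 162 = 29.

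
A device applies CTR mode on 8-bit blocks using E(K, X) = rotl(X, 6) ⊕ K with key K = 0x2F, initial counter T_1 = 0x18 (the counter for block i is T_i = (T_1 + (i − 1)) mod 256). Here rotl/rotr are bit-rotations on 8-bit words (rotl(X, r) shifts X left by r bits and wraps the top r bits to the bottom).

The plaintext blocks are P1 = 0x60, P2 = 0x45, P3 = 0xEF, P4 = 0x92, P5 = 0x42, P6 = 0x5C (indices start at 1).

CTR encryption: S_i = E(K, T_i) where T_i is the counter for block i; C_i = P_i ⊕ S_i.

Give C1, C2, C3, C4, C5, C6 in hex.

C1: T = 0x18, S = E(K, T) = 0x29; 0x60 ⊕ 0x29 = 0x49.
C2: T = 0x19, S = E(K, T) = 0x69; 0x45 ⊕ 0x69 = 0x2C.
C3: T = 0x1A, S = E(K, T) = 0xA9; 0xEF ⊕ 0xA9 = 0x46.
C4: T = 0x1B, S = E(K, T) = 0xE9; 0x92 ⊕ 0xE9 = 0x7B.
C5: T = 0x1C, S = E(K, T) = 0x28; 0x42 ⊕ 0x28 = 0x6A.
C6: T = 0x1D, S = E(K, T) = 0x68; 0x5C ⊕ 0x68 = 0x34.

C1 = 0x49, C2 = 0x2C, C3 = 0x46, C4 = 0x7B, C5 = 0x6A, C6 = 0x34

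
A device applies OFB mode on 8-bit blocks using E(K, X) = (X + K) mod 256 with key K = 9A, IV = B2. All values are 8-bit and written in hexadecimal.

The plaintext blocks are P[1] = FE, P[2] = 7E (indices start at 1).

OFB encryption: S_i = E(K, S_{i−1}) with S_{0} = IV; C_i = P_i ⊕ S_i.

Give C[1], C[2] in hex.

C[1]: S = E(K, B2) = 4C; FE ⊕ 4C = B2.
C[2]: S = E(K, 4C) = E6; 7E ⊕ E6 = 98.

C[1] = B2, C[2] = 98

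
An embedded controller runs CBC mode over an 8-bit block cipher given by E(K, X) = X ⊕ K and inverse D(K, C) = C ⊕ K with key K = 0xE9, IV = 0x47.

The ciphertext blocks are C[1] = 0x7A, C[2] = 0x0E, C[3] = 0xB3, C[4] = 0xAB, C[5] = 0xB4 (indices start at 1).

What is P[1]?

P[1] = 0xD4

CBC decryption: P_i = D(K, C_i) ⊕ C_{i−1}, with C_{0} = IV.
P[1]: D(K, 0x7A) = 0x93; 0x93 ⊕ 0x47 = 0xD4.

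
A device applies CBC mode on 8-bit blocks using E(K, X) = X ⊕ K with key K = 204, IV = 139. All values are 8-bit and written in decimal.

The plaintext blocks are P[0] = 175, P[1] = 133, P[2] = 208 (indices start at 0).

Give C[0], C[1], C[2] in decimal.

CBC encryption: C_i = E(K, P_i ⊕ C_{i−1}), with C_{−1} = IV.
C[0]: P[0] ⊕ 139 = 36; E(K, 36) = 232.
C[1]: P[1] ⊕ 232 = 109; E(K, 109) = 161.
C[2]: P[2] ⊕ 161 = 113; E(K, 113) = 189.

C[0] = 232, C[1] = 161, C[2] = 189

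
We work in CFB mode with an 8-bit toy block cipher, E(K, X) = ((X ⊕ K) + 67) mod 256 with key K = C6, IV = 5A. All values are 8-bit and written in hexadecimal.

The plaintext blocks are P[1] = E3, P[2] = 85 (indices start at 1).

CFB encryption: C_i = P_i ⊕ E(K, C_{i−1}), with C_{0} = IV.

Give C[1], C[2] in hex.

C[1] = E0, C[2] = 08

C[1]: E(K, 5A) = 03; E3 ⊕ 03 = E0.
C[2]: E(K, E0) = 8D; 85 ⊕ 8D = 08.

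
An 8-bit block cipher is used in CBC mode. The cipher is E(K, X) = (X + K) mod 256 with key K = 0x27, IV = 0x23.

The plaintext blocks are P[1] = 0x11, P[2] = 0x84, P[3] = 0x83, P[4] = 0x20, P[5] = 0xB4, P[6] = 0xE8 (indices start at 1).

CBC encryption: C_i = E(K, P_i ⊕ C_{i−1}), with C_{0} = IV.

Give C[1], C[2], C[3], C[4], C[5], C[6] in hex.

C[1]: P[1] ⊕ 0x23 = 0x32; E(K, 0x32) = 0x59.
C[2]: P[2] ⊕ 0x59 = 0xDD; E(K, 0xDD) = 0x04.
C[3]: P[3] ⊕ 0x04 = 0x87; E(K, 0x87) = 0xAE.
C[4]: P[4] ⊕ 0xAE = 0x8E; E(K, 0x8E) = 0xB5.
C[5]: P[5] ⊕ 0xB5 = 0x01; E(K, 0x01) = 0x28.
C[6]: P[6] ⊕ 0x28 = 0xC0; E(K, 0xC0) = 0xE7.

C[1] = 0x59, C[2] = 0x04, C[3] = 0xAE, C[4] = 0xB5, C[5] = 0x28, C[6] = 0xE7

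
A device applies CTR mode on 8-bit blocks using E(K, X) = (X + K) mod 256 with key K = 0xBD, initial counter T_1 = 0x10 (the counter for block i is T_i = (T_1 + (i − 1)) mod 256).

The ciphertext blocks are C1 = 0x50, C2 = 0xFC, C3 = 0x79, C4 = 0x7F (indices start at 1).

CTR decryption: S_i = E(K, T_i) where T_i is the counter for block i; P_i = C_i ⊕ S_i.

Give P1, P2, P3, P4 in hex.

P1: T = 0x10, S = E(K, T) = 0xCD; 0x50 ⊕ 0xCD = 0x9D.
P2: T = 0x11, S = E(K, T) = 0xCE; 0xFC ⊕ 0xCE = 0x32.
P3: T = 0x12, S = E(K, T) = 0xCF; 0x79 ⊕ 0xCF = 0xB6.
P4: T = 0x13, S = E(K, T) = 0xD0; 0x7F ⊕ 0xD0 = 0xAF.

P1 = 0x9D, P2 = 0x32, P3 = 0xB6, P4 = 0xAF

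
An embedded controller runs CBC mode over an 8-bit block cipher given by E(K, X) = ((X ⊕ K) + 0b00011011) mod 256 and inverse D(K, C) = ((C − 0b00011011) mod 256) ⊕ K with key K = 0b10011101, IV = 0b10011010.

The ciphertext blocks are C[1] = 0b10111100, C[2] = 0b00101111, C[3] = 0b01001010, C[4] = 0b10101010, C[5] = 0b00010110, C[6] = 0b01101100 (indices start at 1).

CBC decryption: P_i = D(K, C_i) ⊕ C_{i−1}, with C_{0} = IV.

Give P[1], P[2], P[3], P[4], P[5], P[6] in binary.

P[1] = 0b10100110, P[2] = 0b00110101, P[3] = 0b10011101, P[4] = 0b01011000, P[5] = 0b11001100, P[6] = 0b11011010

P[1]: D(K, 0b10111100) = 0b00111100; 0b00111100 ⊕ 0b10011010 = 0b10100110.
P[2]: D(K, 0b00101111) = 0b10001001; 0b10001001 ⊕ 0b10111100 = 0b00110101.
P[3]: D(K, 0b01001010) = 0b10110010; 0b10110010 ⊕ 0b00101111 = 0b10011101.
P[4]: D(K, 0b10101010) = 0b00010010; 0b00010010 ⊕ 0b01001010 = 0b01011000.
P[5]: D(K, 0b00010110) = 0b01100110; 0b01100110 ⊕ 0b10101010 = 0b11001100.
P[6]: D(K, 0b01101100) = 0b11001100; 0b11001100 ⊕ 0b00010110 = 0b11011010.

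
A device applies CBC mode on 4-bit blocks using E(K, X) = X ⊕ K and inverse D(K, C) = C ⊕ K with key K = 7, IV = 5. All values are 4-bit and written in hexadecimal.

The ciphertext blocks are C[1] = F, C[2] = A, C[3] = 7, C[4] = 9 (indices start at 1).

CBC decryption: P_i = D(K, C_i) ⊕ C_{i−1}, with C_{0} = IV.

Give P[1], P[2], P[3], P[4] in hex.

P[1] = D, P[2] = 2, P[3] = A, P[4] = 9

P[1]: D(K, F) = 8; 8 ⊕ 5 = D.
P[2]: D(K, A) = D; D ⊕ F = 2.
P[3]: D(K, 7) = 0; 0 ⊕ A = A.
P[4]: D(K, 9) = E; E ⊕ 7 = 9.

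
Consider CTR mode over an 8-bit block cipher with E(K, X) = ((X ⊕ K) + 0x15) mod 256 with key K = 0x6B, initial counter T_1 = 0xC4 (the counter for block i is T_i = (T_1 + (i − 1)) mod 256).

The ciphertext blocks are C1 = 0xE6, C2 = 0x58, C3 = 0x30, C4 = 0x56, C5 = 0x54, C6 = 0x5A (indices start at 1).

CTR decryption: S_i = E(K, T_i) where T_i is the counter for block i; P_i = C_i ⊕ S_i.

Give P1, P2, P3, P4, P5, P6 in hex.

P1: T = 0xC4, S = E(K, T) = 0xC4; 0xE6 ⊕ 0xC4 = 0x22.
P2: T = 0xC5, S = E(K, T) = 0xC3; 0x58 ⊕ 0xC3 = 0x9B.
P3: T = 0xC6, S = E(K, T) = 0xC2; 0x30 ⊕ 0xC2 = 0xF2.
P4: T = 0xC7, S = E(K, T) = 0xC1; 0x56 ⊕ 0xC1 = 0x97.
P5: T = 0xC8, S = E(K, T) = 0xB8; 0x54 ⊕ 0xB8 = 0xEC.
P6: T = 0xC9, S = E(K, T) = 0xB7; 0x5A ⊕ 0xB7 = 0xED.

P1 = 0x22, P2 = 0x9B, P3 = 0xF2, P4 = 0x97, P5 = 0xEC, P6 = 0xED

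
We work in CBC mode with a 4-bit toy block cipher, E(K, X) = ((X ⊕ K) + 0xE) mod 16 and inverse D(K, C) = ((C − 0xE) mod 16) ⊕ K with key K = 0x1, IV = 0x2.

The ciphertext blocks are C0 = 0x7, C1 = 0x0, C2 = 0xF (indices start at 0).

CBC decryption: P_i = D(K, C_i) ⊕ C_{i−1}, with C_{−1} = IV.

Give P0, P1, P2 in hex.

P0: D(K, 0x7) = 0x8; 0x8 ⊕ 0x2 = 0xA.
P1: D(K, 0x0) = 0x3; 0x3 ⊕ 0x7 = 0x4.
P2: D(K, 0xF) = 0x0; 0x0 ⊕ 0x0 = 0x0.

P0 = 0xA, P1 = 0x4, P2 = 0x0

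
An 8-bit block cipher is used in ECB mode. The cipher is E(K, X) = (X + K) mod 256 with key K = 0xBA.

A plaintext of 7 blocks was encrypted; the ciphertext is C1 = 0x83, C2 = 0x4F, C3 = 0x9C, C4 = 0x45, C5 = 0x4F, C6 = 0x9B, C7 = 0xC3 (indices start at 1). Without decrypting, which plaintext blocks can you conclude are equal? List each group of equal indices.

ECB encrypts each block independently with the same key, so equal ciphertext blocks imply equal plaintext blocks.
C2 = C5 = 0x4F, so P2 = P5.

P2 = P5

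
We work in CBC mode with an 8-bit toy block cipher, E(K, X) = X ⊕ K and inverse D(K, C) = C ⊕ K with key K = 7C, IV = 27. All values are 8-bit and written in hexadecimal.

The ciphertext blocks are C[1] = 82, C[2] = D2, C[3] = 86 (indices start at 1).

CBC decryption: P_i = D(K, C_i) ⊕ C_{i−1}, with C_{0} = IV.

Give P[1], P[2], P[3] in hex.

P[1]: D(K, 82) = FE; FE ⊕ 27 = D9.
P[2]: D(K, D2) = AE; AE ⊕ 82 = 2C.
P[3]: D(K, 86) = FA; FA ⊕ D2 = 28.

P[1] = D9, P[2] = 2C, P[3] = 28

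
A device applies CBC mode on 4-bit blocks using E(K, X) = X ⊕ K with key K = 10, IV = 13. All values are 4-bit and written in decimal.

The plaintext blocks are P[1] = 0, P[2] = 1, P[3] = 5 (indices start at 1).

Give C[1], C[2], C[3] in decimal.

C[1] = 7, C[2] = 12, C[3] = 3

CBC encryption: C_i = E(K, P_i ⊕ C_{i−1}), with C_{0} = IV.
C[1]: P[1] ⊕ 13 = 13; E(K, 13) = 7.
C[2]: P[2] ⊕ 7 = 6; E(K, 6) = 12.
C[3]: P[3] ⊕ 12 = 9; E(K, 9) = 3.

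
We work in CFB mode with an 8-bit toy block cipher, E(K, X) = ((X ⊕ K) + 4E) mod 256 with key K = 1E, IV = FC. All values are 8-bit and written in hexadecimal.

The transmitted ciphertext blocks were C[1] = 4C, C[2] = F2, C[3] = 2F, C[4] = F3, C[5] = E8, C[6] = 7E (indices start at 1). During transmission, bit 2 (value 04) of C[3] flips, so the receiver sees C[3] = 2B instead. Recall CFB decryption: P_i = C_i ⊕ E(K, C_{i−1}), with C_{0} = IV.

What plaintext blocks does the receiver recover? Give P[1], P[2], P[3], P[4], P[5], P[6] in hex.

Only C[3] changed, to 2B. In CFB, a change in C_i flips the same bit in P_i and garbles P_{i+1}. Decrypting the received ciphertext:
P[1]: E(K, FC) = 30; 4C ⊕ 30 = 7C.
P[2]: E(K, 4C) = A0; F2 ⊕ A0 = 52.
P[3]: E(K, F2) = 3A; 2B ⊕ 3A = 11.
P[4]: E(K, 2B) = 83; F3 ⊕ 83 = 70.
P[5]: E(K, F3) = 3B; E8 ⊕ 3B = D3.
P[6]: E(K, E8) = 44; 7E ⊕ 44 = 3A.
Blocks that differ from the original plaintext: P[3], P[4].

P[1] = 7C, P[2] = 52, P[3] = 11, P[4] = 70, P[5] = D3, P[6] = 3A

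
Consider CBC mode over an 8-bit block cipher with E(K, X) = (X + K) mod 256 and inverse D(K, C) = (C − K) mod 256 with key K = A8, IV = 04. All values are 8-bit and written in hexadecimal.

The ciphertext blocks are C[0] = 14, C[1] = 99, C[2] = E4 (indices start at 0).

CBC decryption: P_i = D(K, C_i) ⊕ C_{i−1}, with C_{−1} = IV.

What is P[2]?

P[2] = A5

P[2]: D(K, E4) = 3C; 3C ⊕ 99 = A5.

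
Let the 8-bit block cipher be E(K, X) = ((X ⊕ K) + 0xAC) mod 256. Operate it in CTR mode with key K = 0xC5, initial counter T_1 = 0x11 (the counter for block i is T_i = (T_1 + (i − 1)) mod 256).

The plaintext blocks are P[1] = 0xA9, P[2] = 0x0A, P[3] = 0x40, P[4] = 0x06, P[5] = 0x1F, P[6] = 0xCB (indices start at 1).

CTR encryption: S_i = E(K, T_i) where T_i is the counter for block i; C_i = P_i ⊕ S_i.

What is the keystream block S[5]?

C[1]: T = 0x11, S = E(K, T) = 0x80; 0xA9 ⊕ 0x80 = 0x29.
C[2]: T = 0x12, S = E(K, T) = 0x83; 0x0A ⊕ 0x83 = 0x89.
C[3]: T = 0x13, S = E(K, T) = 0x82; 0x40 ⊕ 0x82 = 0xC2.
C[4]: T = 0x14, S = E(K, T) = 0x7D; 0x06 ⊕ 0x7D = 0x7B.
C[5]: T = 0x15, S = E(K, T) = 0x7C; 0x1F ⊕ 0x7C = 0x63.
So S[5] = 0x7C.

0x7C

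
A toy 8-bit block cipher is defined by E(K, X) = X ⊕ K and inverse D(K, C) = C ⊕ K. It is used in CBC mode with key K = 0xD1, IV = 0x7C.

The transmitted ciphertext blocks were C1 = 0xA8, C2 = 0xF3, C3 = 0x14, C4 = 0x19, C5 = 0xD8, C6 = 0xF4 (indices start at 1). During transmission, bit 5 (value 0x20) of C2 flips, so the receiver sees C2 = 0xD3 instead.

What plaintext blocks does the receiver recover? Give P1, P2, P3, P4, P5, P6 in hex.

P1 = 0x05, P2 = 0xAA, P3 = 0x16, P4 = 0xDC, P5 = 0x10, P6 = 0xFD

CBC decryption: P_i = D(K, C_i) ⊕ C_{i−1}, with C_{0} = IV.
Only C2 changed, to 0xD3. In CBC, a change in C_i garbles P_i and flips the same bit in P_{i+1}. Decrypting the received ciphertext:
P1: D(K, 0xA8) = 0x79; 0x79 ⊕ 0x7C = 0x05.
P2: D(K, 0xD3) = 0x02; 0x02 ⊕ 0xA8 = 0xAA.
P3: D(K, 0x14) = 0xC5; 0xC5 ⊕ 0xD3 = 0x16.
P4: D(K, 0x19) = 0xC8; 0xC8 ⊕ 0x14 = 0xDC.
P5: D(K, 0xD8) = 0x09; 0x09 ⊕ 0x19 = 0x10.
P6: D(K, 0xF4) = 0x25; 0x25 ⊕ 0xD8 = 0xFD.
Blocks that differ from the original plaintext: P2, P3.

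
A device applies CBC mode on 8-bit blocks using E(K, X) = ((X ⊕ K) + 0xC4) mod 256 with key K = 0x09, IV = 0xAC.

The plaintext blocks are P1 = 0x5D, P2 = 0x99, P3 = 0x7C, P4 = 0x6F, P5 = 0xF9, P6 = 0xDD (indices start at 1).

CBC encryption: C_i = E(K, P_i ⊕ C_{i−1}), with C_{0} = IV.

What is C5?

C5 = 0xC7

C1: P1 ⊕ 0xAC = 0xF1; E(K, 0xF1) = 0xBC.
C2: P2 ⊕ 0xBC = 0x25; E(K, 0x25) = 0xF0.
C3: P3 ⊕ 0xF0 = 0x8C; E(K, 0x8C) = 0x49.
C4: P4 ⊕ 0x49 = 0x26; E(K, 0x26) = 0xF3.
C5: P5 ⊕ 0xF3 = 0x0A; E(K, 0x0A) = 0xC7.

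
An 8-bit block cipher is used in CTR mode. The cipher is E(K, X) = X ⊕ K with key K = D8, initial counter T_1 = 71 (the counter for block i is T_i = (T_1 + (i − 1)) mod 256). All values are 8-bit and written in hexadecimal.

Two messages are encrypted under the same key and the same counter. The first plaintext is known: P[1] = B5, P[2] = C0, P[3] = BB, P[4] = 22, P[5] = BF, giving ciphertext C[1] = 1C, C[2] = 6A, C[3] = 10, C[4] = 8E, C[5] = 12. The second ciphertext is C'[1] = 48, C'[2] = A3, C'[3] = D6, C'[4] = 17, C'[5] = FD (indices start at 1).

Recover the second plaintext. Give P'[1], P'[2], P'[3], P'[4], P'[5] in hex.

In CTR with a reused counter, both messages share the same keystream S_i, so C_i ⊕ C'_i = P_i ⊕ P'_i and thus P'_i = P_i ⊕ C_i ⊕ C'_i.
P'[1]: B5 ⊕ 1C ⊕ 48 = E1.
P'[2]: C0 ⊕ 6A ⊕ A3 = 09.
P'[3]: BB ⊕ 10 ⊕ D6 = 7D.
P'[4]: 22 ⊕ 8E ⊕ 17 = BB.
P'[5]: BF ⊕ 12 ⊕ FD = 50.

P'[1] = E1, P'[2] = 09, P'[3] = 7D, P'[4] = BB, P'[5] = 50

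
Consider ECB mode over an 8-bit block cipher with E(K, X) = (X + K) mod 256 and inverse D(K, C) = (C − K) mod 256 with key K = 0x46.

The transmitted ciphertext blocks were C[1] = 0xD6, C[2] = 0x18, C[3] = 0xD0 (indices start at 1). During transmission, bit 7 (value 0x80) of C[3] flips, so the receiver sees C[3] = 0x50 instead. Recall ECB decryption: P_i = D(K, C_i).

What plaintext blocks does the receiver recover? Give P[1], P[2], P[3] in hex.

P[1] = 0x90, P[2] = 0xD2, P[3] = 0x0A

Only C[3] changed, to 0x50. In ECB, a change in C_i affects only P_i. Decrypting the received ciphertext:
P[1]: D(K, 0xD6) = 0x90.
P[2]: D(K, 0x18) = 0xD2.
P[3]: D(K, 0x50) = 0x0A.
Blocks that differ from the original plaintext: P[3].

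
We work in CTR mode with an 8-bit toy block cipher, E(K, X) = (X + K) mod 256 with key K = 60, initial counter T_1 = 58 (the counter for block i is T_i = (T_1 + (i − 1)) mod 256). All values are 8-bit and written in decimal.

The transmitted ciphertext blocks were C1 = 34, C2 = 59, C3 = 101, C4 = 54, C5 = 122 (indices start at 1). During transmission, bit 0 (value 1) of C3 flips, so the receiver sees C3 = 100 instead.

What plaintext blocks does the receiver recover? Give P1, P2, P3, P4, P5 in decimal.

P1 = 84, P2 = 76, P3 = 28, P4 = 79, P5 = 0

CTR decryption: S_i = E(K, T_i) where T_i is the counter for block i; P_i = C_i ⊕ S_i.
Only C3 changed, to 100. In CTR, a change in C_i flips the same bit in P_i only; the keystream is unaffected. Decrypting the received ciphertext:
P1: T = 58, S = E(K, T) = 118; 34 ⊕ 118 = 84.
P2: T = 59, S = E(K, T) = 119; 59 ⊕ 119 = 76.
P3: T = 60, S = E(K, T) = 120; 100 ⊕ 120 = 28.
P4: T = 61, S = E(K, T) = 121; 54 ⊕ 121 = 79.
P5: T = 62, S = E(K, T) = 122; 122 ⊕ 122 = 0.
Blocks that differ from the original plaintext: P3.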